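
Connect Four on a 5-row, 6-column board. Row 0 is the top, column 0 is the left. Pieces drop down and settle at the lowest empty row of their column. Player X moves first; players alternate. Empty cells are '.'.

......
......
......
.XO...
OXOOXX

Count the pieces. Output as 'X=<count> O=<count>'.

X=4 O=4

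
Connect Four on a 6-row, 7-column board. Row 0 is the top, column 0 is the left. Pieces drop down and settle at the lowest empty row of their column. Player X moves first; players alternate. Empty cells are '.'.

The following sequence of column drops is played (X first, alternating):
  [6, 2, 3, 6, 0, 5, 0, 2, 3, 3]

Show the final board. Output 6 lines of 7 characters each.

Move 1: X drops in col 6, lands at row 5
Move 2: O drops in col 2, lands at row 5
Move 3: X drops in col 3, lands at row 5
Move 4: O drops in col 6, lands at row 4
Move 5: X drops in col 0, lands at row 5
Move 6: O drops in col 5, lands at row 5
Move 7: X drops in col 0, lands at row 4
Move 8: O drops in col 2, lands at row 4
Move 9: X drops in col 3, lands at row 4
Move 10: O drops in col 3, lands at row 3

Answer: .......
.......
.......
...O...
X.OX..O
X.OX.OX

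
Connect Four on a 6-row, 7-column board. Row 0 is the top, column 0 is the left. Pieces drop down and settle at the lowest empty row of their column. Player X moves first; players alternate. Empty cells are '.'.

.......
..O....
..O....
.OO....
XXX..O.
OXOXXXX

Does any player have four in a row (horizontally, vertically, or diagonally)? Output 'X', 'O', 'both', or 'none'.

X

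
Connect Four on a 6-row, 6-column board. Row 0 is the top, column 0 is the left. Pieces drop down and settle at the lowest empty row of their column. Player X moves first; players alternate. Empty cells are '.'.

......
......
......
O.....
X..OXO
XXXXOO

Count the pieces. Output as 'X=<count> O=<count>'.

X=6 O=5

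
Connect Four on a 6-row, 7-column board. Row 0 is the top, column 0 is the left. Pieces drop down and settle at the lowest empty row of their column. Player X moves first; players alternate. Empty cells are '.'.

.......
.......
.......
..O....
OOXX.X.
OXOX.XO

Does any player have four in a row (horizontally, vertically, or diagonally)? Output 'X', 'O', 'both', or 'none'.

none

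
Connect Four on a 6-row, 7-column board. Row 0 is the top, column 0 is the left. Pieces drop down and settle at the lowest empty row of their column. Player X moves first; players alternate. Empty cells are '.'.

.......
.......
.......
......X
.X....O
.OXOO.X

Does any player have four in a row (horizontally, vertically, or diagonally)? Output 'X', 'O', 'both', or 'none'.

none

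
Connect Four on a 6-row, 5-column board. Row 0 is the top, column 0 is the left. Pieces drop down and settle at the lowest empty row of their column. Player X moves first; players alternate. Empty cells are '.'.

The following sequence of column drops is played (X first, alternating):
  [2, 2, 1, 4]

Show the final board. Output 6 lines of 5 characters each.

Answer: .....
.....
.....
.....
..O..
.XX.O

Derivation:
Move 1: X drops in col 2, lands at row 5
Move 2: O drops in col 2, lands at row 4
Move 3: X drops in col 1, lands at row 5
Move 4: O drops in col 4, lands at row 5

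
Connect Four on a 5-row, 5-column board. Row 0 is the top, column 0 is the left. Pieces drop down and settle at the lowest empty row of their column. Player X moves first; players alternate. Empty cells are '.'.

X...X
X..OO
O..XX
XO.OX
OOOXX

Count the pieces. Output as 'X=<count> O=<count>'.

X=9 O=8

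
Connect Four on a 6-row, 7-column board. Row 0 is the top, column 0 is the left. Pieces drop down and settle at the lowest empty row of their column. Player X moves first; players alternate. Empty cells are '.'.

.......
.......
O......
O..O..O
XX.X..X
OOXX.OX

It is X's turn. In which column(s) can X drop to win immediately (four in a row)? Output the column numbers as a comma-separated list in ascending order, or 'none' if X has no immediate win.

col 0: drop X → no win
col 1: drop X → no win
col 2: drop X → WIN!
col 3: drop X → no win
col 4: drop X → no win
col 5: drop X → no win
col 6: drop X → no win

Answer: 2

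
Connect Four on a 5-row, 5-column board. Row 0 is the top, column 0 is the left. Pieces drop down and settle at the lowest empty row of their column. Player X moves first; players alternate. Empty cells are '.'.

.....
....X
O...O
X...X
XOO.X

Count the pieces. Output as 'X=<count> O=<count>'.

X=5 O=4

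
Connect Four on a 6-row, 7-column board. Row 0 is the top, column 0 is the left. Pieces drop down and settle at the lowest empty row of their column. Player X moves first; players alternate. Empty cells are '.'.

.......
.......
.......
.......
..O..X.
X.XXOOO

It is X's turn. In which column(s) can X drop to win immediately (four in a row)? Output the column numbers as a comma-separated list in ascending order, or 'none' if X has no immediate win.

Answer: 1

Derivation:
col 0: drop X → no win
col 1: drop X → WIN!
col 2: drop X → no win
col 3: drop X → no win
col 4: drop X → no win
col 5: drop X → no win
col 6: drop X → no win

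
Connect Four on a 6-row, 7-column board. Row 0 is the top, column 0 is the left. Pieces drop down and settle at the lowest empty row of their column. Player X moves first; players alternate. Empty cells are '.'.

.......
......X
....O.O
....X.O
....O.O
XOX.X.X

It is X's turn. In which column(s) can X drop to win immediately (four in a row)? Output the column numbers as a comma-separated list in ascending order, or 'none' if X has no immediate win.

col 0: drop X → no win
col 1: drop X → no win
col 2: drop X → no win
col 3: drop X → no win
col 4: drop X → no win
col 5: drop X → no win
col 6: drop X → no win

Answer: none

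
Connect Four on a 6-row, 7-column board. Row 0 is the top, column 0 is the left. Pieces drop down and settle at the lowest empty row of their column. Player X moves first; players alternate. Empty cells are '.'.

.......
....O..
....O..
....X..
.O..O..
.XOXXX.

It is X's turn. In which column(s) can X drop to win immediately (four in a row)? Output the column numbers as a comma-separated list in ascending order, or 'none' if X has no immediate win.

col 0: drop X → no win
col 1: drop X → no win
col 2: drop X → no win
col 3: drop X → no win
col 4: drop X → no win
col 5: drop X → no win
col 6: drop X → WIN!

Answer: 6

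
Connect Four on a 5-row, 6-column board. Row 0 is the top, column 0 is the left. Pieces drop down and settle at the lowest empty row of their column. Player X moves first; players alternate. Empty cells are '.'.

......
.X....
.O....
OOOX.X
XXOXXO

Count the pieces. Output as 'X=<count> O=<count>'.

X=7 O=6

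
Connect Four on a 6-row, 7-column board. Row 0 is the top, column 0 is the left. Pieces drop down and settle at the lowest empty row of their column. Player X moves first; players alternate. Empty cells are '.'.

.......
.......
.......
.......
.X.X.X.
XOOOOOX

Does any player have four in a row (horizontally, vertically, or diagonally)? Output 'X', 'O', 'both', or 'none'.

O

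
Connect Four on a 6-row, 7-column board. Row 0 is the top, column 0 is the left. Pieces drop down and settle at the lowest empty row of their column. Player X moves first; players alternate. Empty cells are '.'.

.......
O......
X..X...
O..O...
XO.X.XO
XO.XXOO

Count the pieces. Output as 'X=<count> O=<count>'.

X=8 O=8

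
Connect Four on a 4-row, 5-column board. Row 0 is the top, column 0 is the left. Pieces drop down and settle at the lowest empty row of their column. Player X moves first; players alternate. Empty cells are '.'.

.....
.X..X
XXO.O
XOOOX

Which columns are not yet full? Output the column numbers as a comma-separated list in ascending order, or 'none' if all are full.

Answer: 0,1,2,3,4

Derivation:
col 0: top cell = '.' → open
col 1: top cell = '.' → open
col 2: top cell = '.' → open
col 3: top cell = '.' → open
col 4: top cell = '.' → open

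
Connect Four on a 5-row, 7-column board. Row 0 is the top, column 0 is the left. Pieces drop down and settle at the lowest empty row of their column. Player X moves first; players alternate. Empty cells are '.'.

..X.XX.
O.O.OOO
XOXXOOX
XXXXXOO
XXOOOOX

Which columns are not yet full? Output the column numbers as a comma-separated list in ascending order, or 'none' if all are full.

col 0: top cell = '.' → open
col 1: top cell = '.' → open
col 2: top cell = 'X' → FULL
col 3: top cell = '.' → open
col 4: top cell = 'X' → FULL
col 5: top cell = 'X' → FULL
col 6: top cell = '.' → open

Answer: 0,1,3,6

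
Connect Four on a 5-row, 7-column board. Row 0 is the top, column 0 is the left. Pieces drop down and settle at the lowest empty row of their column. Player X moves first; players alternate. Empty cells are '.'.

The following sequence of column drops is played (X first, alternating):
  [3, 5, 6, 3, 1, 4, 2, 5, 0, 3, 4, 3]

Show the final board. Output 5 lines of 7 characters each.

Answer: .......
...O...
...O...
...OXO.
XXXXOOX

Derivation:
Move 1: X drops in col 3, lands at row 4
Move 2: O drops in col 5, lands at row 4
Move 3: X drops in col 6, lands at row 4
Move 4: O drops in col 3, lands at row 3
Move 5: X drops in col 1, lands at row 4
Move 6: O drops in col 4, lands at row 4
Move 7: X drops in col 2, lands at row 4
Move 8: O drops in col 5, lands at row 3
Move 9: X drops in col 0, lands at row 4
Move 10: O drops in col 3, lands at row 2
Move 11: X drops in col 4, lands at row 3
Move 12: O drops in col 3, lands at row 1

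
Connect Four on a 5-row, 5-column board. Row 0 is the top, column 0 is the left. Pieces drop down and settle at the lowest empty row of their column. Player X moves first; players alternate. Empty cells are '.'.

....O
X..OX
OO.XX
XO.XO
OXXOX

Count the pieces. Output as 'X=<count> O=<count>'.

X=9 O=8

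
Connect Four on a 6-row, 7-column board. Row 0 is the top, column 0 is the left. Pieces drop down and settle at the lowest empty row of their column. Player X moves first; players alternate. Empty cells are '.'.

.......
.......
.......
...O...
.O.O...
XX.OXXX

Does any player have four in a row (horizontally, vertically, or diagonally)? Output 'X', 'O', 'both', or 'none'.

none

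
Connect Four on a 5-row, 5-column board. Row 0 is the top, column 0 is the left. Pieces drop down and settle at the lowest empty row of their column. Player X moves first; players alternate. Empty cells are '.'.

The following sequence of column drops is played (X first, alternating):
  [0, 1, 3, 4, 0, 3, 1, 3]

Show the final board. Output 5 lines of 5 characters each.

Answer: .....
.....
...O.
XX.O.
XO.XO

Derivation:
Move 1: X drops in col 0, lands at row 4
Move 2: O drops in col 1, lands at row 4
Move 3: X drops in col 3, lands at row 4
Move 4: O drops in col 4, lands at row 4
Move 5: X drops in col 0, lands at row 3
Move 6: O drops in col 3, lands at row 3
Move 7: X drops in col 1, lands at row 3
Move 8: O drops in col 3, lands at row 2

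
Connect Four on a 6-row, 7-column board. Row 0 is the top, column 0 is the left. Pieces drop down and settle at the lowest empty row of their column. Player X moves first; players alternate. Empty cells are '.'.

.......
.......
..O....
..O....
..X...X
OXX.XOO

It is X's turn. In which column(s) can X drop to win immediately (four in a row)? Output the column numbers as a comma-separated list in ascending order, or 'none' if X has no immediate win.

col 0: drop X → no win
col 1: drop X → no win
col 2: drop X → no win
col 3: drop X → WIN!
col 4: drop X → no win
col 5: drop X → no win
col 6: drop X → no win

Answer: 3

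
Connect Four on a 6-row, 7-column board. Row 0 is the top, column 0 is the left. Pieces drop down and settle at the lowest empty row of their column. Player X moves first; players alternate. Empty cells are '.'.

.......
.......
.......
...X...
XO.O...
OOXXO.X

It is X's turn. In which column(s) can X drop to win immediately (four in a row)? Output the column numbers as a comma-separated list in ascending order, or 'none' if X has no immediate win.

col 0: drop X → no win
col 1: drop X → no win
col 2: drop X → no win
col 3: drop X → no win
col 4: drop X → no win
col 5: drop X → no win
col 6: drop X → no win

Answer: none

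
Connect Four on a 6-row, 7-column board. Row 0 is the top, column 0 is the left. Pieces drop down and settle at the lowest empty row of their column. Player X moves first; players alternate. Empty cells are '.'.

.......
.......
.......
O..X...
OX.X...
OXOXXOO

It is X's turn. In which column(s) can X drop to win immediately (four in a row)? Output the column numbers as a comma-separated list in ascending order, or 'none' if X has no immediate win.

Answer: 3

Derivation:
col 0: drop X → no win
col 1: drop X → no win
col 2: drop X → no win
col 3: drop X → WIN!
col 4: drop X → no win
col 5: drop X → no win
col 6: drop X → no win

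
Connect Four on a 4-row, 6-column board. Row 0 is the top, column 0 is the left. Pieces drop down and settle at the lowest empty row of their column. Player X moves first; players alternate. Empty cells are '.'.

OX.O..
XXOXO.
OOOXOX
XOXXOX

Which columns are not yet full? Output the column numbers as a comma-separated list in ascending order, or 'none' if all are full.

Answer: 2,4,5

Derivation:
col 0: top cell = 'O' → FULL
col 1: top cell = 'X' → FULL
col 2: top cell = '.' → open
col 3: top cell = 'O' → FULL
col 4: top cell = '.' → open
col 5: top cell = '.' → open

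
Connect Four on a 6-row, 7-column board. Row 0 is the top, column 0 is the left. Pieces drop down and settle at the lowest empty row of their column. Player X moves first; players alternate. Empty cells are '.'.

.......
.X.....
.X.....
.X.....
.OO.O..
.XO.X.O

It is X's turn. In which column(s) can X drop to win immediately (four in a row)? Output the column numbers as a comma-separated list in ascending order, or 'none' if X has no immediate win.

Answer: 1

Derivation:
col 0: drop X → no win
col 1: drop X → WIN!
col 2: drop X → no win
col 3: drop X → no win
col 4: drop X → no win
col 5: drop X → no win
col 6: drop X → no win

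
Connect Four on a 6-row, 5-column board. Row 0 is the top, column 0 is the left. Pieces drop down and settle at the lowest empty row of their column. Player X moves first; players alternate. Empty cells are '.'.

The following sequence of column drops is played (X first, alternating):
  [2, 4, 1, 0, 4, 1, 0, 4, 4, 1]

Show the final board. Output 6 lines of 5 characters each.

Answer: .....
.....
....X
.O..O
XO..X
OXX.O

Derivation:
Move 1: X drops in col 2, lands at row 5
Move 2: O drops in col 4, lands at row 5
Move 3: X drops in col 1, lands at row 5
Move 4: O drops in col 0, lands at row 5
Move 5: X drops in col 4, lands at row 4
Move 6: O drops in col 1, lands at row 4
Move 7: X drops in col 0, lands at row 4
Move 8: O drops in col 4, lands at row 3
Move 9: X drops in col 4, lands at row 2
Move 10: O drops in col 1, lands at row 3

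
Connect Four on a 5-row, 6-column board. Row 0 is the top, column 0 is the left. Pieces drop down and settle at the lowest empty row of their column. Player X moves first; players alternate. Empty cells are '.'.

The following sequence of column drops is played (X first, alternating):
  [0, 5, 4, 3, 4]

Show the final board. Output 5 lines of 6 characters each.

Answer: ......
......
......
....X.
X..OXO

Derivation:
Move 1: X drops in col 0, lands at row 4
Move 2: O drops in col 5, lands at row 4
Move 3: X drops in col 4, lands at row 4
Move 4: O drops in col 3, lands at row 4
Move 5: X drops in col 4, lands at row 3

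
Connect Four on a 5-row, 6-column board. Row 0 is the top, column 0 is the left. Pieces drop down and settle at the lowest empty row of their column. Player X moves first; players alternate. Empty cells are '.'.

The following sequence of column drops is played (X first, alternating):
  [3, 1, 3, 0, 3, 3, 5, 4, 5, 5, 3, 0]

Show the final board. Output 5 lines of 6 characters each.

Answer: ...X..
...O..
...X.O
O..X.X
OO.XOX

Derivation:
Move 1: X drops in col 3, lands at row 4
Move 2: O drops in col 1, lands at row 4
Move 3: X drops in col 3, lands at row 3
Move 4: O drops in col 0, lands at row 4
Move 5: X drops in col 3, lands at row 2
Move 6: O drops in col 3, lands at row 1
Move 7: X drops in col 5, lands at row 4
Move 8: O drops in col 4, lands at row 4
Move 9: X drops in col 5, lands at row 3
Move 10: O drops in col 5, lands at row 2
Move 11: X drops in col 3, lands at row 0
Move 12: O drops in col 0, lands at row 3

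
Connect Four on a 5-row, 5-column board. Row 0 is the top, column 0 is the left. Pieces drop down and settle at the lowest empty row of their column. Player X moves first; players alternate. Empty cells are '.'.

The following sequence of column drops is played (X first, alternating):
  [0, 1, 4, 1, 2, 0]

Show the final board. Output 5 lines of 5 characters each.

Move 1: X drops in col 0, lands at row 4
Move 2: O drops in col 1, lands at row 4
Move 3: X drops in col 4, lands at row 4
Move 4: O drops in col 1, lands at row 3
Move 5: X drops in col 2, lands at row 4
Move 6: O drops in col 0, lands at row 3

Answer: .....
.....
.....
OO...
XOX.X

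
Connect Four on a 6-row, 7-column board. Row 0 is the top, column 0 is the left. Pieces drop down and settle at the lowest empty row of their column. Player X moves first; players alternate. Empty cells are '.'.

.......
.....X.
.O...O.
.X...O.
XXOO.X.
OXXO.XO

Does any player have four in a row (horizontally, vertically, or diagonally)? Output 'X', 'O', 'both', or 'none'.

none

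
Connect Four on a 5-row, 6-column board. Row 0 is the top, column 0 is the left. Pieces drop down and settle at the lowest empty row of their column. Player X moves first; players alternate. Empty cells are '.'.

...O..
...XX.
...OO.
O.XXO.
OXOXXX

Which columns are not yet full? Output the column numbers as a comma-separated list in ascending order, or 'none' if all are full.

col 0: top cell = '.' → open
col 1: top cell = '.' → open
col 2: top cell = '.' → open
col 3: top cell = 'O' → FULL
col 4: top cell = '.' → open
col 5: top cell = '.' → open

Answer: 0,1,2,4,5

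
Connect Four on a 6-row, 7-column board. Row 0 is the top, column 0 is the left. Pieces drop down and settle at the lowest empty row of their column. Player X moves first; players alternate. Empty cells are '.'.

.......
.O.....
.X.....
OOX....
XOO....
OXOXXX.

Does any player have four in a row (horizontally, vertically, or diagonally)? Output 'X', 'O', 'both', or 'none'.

none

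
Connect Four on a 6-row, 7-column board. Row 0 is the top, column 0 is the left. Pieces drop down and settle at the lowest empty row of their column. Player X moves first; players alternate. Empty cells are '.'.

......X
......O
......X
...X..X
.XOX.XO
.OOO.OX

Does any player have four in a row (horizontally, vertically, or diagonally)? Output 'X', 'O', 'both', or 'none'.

none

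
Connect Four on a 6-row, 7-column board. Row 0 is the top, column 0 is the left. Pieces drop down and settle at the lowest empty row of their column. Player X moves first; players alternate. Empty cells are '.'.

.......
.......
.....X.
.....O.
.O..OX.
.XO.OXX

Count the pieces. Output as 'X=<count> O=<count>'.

X=5 O=5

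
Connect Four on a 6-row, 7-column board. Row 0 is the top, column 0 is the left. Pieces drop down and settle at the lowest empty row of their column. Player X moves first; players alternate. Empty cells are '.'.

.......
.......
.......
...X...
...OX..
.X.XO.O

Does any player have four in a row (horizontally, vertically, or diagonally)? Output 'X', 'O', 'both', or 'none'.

none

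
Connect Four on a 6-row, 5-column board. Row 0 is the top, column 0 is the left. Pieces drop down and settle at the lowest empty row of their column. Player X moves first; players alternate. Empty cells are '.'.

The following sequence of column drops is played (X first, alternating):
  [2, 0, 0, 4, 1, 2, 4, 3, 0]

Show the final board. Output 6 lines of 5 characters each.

Move 1: X drops in col 2, lands at row 5
Move 2: O drops in col 0, lands at row 5
Move 3: X drops in col 0, lands at row 4
Move 4: O drops in col 4, lands at row 5
Move 5: X drops in col 1, lands at row 5
Move 6: O drops in col 2, lands at row 4
Move 7: X drops in col 4, lands at row 4
Move 8: O drops in col 3, lands at row 5
Move 9: X drops in col 0, lands at row 3

Answer: .....
.....
.....
X....
X.O.X
OXXOO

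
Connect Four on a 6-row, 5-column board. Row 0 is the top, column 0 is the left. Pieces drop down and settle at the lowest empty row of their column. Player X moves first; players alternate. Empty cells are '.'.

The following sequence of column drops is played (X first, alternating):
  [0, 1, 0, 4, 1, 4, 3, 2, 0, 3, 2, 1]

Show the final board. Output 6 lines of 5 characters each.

Move 1: X drops in col 0, lands at row 5
Move 2: O drops in col 1, lands at row 5
Move 3: X drops in col 0, lands at row 4
Move 4: O drops in col 4, lands at row 5
Move 5: X drops in col 1, lands at row 4
Move 6: O drops in col 4, lands at row 4
Move 7: X drops in col 3, lands at row 5
Move 8: O drops in col 2, lands at row 5
Move 9: X drops in col 0, lands at row 3
Move 10: O drops in col 3, lands at row 4
Move 11: X drops in col 2, lands at row 4
Move 12: O drops in col 1, lands at row 3

Answer: .....
.....
.....
XO...
XXXOO
XOOXO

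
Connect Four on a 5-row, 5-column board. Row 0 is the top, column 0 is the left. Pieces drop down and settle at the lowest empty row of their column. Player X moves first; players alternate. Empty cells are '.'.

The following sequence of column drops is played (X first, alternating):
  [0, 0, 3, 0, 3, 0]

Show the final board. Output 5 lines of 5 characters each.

Move 1: X drops in col 0, lands at row 4
Move 2: O drops in col 0, lands at row 3
Move 3: X drops in col 3, lands at row 4
Move 4: O drops in col 0, lands at row 2
Move 5: X drops in col 3, lands at row 3
Move 6: O drops in col 0, lands at row 1

Answer: .....
O....
O....
O..X.
X..X.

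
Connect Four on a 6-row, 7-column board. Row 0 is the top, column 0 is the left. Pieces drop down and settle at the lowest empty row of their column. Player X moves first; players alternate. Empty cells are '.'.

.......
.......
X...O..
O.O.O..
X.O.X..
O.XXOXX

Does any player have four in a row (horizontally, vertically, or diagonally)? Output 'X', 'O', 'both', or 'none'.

none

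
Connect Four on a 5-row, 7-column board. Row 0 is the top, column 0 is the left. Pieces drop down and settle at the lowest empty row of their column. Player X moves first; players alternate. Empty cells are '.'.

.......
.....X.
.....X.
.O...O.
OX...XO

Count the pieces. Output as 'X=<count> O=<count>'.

X=4 O=4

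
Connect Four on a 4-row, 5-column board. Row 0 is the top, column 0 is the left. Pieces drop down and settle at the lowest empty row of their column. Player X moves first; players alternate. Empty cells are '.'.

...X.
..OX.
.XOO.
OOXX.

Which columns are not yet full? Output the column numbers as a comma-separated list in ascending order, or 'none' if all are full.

Answer: 0,1,2,4

Derivation:
col 0: top cell = '.' → open
col 1: top cell = '.' → open
col 2: top cell = '.' → open
col 3: top cell = 'X' → FULL
col 4: top cell = '.' → open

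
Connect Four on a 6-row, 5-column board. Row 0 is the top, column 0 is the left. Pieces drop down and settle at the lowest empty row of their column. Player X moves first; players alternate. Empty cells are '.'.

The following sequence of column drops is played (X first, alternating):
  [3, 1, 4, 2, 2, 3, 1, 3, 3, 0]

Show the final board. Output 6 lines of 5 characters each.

Move 1: X drops in col 3, lands at row 5
Move 2: O drops in col 1, lands at row 5
Move 3: X drops in col 4, lands at row 5
Move 4: O drops in col 2, lands at row 5
Move 5: X drops in col 2, lands at row 4
Move 6: O drops in col 3, lands at row 4
Move 7: X drops in col 1, lands at row 4
Move 8: O drops in col 3, lands at row 3
Move 9: X drops in col 3, lands at row 2
Move 10: O drops in col 0, lands at row 5

Answer: .....
.....
...X.
...O.
.XXO.
OOOXX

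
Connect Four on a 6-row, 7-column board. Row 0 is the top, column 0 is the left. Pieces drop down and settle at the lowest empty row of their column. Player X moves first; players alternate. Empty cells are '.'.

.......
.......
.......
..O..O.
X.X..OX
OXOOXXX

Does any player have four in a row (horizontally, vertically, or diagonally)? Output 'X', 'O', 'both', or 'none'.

none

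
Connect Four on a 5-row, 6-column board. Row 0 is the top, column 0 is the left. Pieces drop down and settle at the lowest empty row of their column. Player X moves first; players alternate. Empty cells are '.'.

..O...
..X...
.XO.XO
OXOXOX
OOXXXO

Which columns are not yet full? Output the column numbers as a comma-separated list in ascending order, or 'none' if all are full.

Answer: 0,1,3,4,5

Derivation:
col 0: top cell = '.' → open
col 1: top cell = '.' → open
col 2: top cell = 'O' → FULL
col 3: top cell = '.' → open
col 4: top cell = '.' → open
col 5: top cell = '.' → open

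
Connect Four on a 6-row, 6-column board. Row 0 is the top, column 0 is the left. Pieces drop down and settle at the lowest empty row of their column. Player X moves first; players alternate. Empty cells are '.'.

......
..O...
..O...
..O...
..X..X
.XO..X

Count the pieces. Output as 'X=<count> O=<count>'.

X=4 O=4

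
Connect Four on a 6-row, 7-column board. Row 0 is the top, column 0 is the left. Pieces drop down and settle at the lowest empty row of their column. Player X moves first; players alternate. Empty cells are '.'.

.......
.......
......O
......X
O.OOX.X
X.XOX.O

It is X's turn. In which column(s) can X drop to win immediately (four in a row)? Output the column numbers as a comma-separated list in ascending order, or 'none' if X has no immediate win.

col 0: drop X → no win
col 1: drop X → no win
col 2: drop X → no win
col 3: drop X → no win
col 4: drop X → no win
col 5: drop X → no win
col 6: drop X → no win

Answer: none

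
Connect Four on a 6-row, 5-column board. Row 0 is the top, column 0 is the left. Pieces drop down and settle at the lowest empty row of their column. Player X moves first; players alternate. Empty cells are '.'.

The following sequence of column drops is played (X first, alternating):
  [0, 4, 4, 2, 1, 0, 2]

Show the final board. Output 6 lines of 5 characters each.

Move 1: X drops in col 0, lands at row 5
Move 2: O drops in col 4, lands at row 5
Move 3: X drops in col 4, lands at row 4
Move 4: O drops in col 2, lands at row 5
Move 5: X drops in col 1, lands at row 5
Move 6: O drops in col 0, lands at row 4
Move 7: X drops in col 2, lands at row 4

Answer: .....
.....
.....
.....
O.X.X
XXO.O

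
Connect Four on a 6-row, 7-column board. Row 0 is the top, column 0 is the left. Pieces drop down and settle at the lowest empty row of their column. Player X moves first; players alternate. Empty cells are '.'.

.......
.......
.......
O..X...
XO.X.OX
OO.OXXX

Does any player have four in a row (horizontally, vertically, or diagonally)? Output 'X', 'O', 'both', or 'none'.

none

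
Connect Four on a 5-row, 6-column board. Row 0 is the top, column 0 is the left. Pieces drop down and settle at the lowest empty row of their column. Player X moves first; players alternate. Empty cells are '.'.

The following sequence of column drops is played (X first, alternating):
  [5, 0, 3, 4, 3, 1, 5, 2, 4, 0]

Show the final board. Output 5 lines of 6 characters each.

Answer: ......
......
......
O..XXX
OOOXOX

Derivation:
Move 1: X drops in col 5, lands at row 4
Move 2: O drops in col 0, lands at row 4
Move 3: X drops in col 3, lands at row 4
Move 4: O drops in col 4, lands at row 4
Move 5: X drops in col 3, lands at row 3
Move 6: O drops in col 1, lands at row 4
Move 7: X drops in col 5, lands at row 3
Move 8: O drops in col 2, lands at row 4
Move 9: X drops in col 4, lands at row 3
Move 10: O drops in col 0, lands at row 3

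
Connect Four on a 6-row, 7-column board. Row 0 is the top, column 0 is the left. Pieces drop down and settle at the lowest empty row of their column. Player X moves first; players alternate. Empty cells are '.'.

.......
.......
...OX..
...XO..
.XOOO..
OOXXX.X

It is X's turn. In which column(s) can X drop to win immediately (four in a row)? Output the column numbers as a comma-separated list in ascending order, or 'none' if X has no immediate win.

col 0: drop X → no win
col 1: drop X → no win
col 2: drop X → no win
col 3: drop X → no win
col 4: drop X → no win
col 5: drop X → WIN!
col 6: drop X → no win

Answer: 5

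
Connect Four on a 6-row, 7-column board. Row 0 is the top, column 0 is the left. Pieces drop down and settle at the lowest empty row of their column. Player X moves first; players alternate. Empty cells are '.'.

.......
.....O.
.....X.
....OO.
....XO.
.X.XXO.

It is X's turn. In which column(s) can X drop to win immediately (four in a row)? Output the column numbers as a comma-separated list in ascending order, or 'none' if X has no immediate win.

col 0: drop X → no win
col 1: drop X → no win
col 2: drop X → WIN!
col 3: drop X → no win
col 4: drop X → no win
col 5: drop X → no win
col 6: drop X → no win

Answer: 2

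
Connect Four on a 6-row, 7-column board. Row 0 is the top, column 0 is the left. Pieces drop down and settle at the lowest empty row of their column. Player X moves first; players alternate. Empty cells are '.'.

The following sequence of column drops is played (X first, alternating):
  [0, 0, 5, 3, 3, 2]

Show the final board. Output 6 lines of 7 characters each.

Answer: .......
.......
.......
.......
O..X...
X.OO.X.

Derivation:
Move 1: X drops in col 0, lands at row 5
Move 2: O drops in col 0, lands at row 4
Move 3: X drops in col 5, lands at row 5
Move 4: O drops in col 3, lands at row 5
Move 5: X drops in col 3, lands at row 4
Move 6: O drops in col 2, lands at row 5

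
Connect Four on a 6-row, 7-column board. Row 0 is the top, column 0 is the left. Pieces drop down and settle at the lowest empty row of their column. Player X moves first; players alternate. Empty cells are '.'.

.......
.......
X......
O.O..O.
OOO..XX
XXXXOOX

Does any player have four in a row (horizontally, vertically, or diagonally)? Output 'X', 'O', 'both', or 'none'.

X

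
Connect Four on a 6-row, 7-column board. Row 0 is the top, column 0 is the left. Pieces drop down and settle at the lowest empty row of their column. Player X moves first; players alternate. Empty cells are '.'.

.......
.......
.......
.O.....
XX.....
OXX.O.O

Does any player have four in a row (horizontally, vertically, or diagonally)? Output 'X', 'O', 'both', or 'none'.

none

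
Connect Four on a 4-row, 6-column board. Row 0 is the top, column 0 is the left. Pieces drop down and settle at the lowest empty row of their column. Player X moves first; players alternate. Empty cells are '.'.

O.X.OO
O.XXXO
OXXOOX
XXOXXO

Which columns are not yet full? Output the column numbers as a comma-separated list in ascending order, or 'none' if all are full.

Answer: 1,3

Derivation:
col 0: top cell = 'O' → FULL
col 1: top cell = '.' → open
col 2: top cell = 'X' → FULL
col 3: top cell = '.' → open
col 4: top cell = 'O' → FULL
col 5: top cell = 'O' → FULL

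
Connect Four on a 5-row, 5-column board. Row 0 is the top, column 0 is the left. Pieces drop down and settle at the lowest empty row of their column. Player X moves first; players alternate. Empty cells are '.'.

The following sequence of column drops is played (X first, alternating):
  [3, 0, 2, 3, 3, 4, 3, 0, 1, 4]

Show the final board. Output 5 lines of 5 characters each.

Answer: .....
...X.
...X.
O..OO
OXXXO

Derivation:
Move 1: X drops in col 3, lands at row 4
Move 2: O drops in col 0, lands at row 4
Move 3: X drops in col 2, lands at row 4
Move 4: O drops in col 3, lands at row 3
Move 5: X drops in col 3, lands at row 2
Move 6: O drops in col 4, lands at row 4
Move 7: X drops in col 3, lands at row 1
Move 8: O drops in col 0, lands at row 3
Move 9: X drops in col 1, lands at row 4
Move 10: O drops in col 4, lands at row 3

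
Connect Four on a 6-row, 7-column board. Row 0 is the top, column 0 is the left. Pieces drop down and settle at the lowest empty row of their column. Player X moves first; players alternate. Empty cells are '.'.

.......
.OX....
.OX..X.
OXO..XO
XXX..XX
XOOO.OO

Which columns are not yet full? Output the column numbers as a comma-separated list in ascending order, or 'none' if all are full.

Answer: 0,1,2,3,4,5,6

Derivation:
col 0: top cell = '.' → open
col 1: top cell = '.' → open
col 2: top cell = '.' → open
col 3: top cell = '.' → open
col 4: top cell = '.' → open
col 5: top cell = '.' → open
col 6: top cell = '.' → open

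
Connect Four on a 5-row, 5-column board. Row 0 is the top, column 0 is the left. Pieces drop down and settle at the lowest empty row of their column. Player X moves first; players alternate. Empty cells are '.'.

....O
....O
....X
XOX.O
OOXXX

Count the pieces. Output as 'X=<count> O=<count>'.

X=6 O=6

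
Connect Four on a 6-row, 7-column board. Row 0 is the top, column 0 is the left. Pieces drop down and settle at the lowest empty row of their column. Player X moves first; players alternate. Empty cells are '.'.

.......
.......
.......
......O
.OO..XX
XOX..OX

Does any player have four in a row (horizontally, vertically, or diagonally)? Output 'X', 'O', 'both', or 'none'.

none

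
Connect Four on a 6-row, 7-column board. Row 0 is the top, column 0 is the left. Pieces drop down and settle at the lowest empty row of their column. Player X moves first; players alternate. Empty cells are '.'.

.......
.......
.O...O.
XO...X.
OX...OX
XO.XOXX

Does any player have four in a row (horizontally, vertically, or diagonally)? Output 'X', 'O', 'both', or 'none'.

none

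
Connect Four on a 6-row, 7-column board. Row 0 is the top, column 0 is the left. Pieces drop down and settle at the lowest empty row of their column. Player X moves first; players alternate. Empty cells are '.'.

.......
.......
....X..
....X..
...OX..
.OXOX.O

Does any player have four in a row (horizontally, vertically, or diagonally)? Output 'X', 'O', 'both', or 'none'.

X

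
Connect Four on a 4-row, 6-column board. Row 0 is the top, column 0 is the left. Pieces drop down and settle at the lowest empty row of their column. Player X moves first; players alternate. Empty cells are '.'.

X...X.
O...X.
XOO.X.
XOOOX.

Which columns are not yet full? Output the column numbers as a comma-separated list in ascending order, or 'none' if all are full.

Answer: 1,2,3,5

Derivation:
col 0: top cell = 'X' → FULL
col 1: top cell = '.' → open
col 2: top cell = '.' → open
col 3: top cell = '.' → open
col 4: top cell = 'X' → FULL
col 5: top cell = '.' → open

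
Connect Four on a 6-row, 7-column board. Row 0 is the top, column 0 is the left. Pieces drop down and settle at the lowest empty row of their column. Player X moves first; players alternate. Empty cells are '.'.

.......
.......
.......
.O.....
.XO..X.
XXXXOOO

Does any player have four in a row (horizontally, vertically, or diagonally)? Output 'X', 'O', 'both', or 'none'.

X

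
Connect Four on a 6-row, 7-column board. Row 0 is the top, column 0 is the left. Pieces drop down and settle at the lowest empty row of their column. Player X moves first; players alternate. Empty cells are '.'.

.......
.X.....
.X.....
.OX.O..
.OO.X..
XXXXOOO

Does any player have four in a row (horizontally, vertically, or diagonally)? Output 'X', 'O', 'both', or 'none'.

X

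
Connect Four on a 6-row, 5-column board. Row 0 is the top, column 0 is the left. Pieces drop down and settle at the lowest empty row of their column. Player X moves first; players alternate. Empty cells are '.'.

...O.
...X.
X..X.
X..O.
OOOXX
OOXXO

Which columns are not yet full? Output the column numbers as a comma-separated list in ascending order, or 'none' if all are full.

Answer: 0,1,2,4

Derivation:
col 0: top cell = '.' → open
col 1: top cell = '.' → open
col 2: top cell = '.' → open
col 3: top cell = 'O' → FULL
col 4: top cell = '.' → open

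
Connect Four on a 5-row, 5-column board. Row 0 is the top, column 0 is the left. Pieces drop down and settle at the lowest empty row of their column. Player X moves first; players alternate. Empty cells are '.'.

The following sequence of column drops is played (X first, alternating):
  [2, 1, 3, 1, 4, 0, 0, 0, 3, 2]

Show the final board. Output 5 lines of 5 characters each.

Answer: .....
.....
O....
XOOX.
OOXXX

Derivation:
Move 1: X drops in col 2, lands at row 4
Move 2: O drops in col 1, lands at row 4
Move 3: X drops in col 3, lands at row 4
Move 4: O drops in col 1, lands at row 3
Move 5: X drops in col 4, lands at row 4
Move 6: O drops in col 0, lands at row 4
Move 7: X drops in col 0, lands at row 3
Move 8: O drops in col 0, lands at row 2
Move 9: X drops in col 3, lands at row 3
Move 10: O drops in col 2, lands at row 3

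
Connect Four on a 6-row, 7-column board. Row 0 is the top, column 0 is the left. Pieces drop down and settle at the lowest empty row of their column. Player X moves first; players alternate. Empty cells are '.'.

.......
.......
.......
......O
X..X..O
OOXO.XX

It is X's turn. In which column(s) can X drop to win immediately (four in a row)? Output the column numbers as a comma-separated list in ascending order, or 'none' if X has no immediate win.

col 0: drop X → no win
col 1: drop X → no win
col 2: drop X → no win
col 3: drop X → no win
col 4: drop X → no win
col 5: drop X → no win
col 6: drop X → no win

Answer: none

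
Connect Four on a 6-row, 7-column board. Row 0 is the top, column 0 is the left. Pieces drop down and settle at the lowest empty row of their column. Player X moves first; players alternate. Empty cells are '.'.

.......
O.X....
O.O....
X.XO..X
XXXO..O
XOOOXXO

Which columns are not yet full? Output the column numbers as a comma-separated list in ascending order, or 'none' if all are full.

col 0: top cell = '.' → open
col 1: top cell = '.' → open
col 2: top cell = '.' → open
col 3: top cell = '.' → open
col 4: top cell = '.' → open
col 5: top cell = '.' → open
col 6: top cell = '.' → open

Answer: 0,1,2,3,4,5,6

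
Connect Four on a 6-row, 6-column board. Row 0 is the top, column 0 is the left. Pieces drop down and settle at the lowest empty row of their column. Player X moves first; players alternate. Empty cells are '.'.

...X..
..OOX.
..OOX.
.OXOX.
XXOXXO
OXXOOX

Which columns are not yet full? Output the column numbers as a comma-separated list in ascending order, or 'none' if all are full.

Answer: 0,1,2,4,5

Derivation:
col 0: top cell = '.' → open
col 1: top cell = '.' → open
col 2: top cell = '.' → open
col 3: top cell = 'X' → FULL
col 4: top cell = '.' → open
col 5: top cell = '.' → open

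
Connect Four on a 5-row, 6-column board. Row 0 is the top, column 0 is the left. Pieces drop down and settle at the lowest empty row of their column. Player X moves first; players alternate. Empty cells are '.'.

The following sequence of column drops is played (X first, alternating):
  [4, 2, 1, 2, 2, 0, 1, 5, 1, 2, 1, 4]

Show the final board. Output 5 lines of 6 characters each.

Move 1: X drops in col 4, lands at row 4
Move 2: O drops in col 2, lands at row 4
Move 3: X drops in col 1, lands at row 4
Move 4: O drops in col 2, lands at row 3
Move 5: X drops in col 2, lands at row 2
Move 6: O drops in col 0, lands at row 4
Move 7: X drops in col 1, lands at row 3
Move 8: O drops in col 5, lands at row 4
Move 9: X drops in col 1, lands at row 2
Move 10: O drops in col 2, lands at row 1
Move 11: X drops in col 1, lands at row 1
Move 12: O drops in col 4, lands at row 3

Answer: ......
.XO...
.XX...
.XO.O.
OXO.XO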